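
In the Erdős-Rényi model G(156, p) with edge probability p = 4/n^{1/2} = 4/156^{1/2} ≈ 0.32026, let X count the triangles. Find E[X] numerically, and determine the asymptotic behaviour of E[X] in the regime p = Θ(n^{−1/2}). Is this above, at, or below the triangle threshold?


Number of potential triangles: C(156, 3) = 620620.
Each occurs with probability p³ ≈ (0.32026)³ ≈ 3.2846801e-02.
By linearity: E[X] = C(156, 3)·p³ ≈ 620620 · 3.2846801e-02 ≈ 20385.38150.
Since α = 1/2 < 1, p = c/n^{1/2} ≫ 1/n is above the triangle threshold p ~ 1/n. Asymptotically E[X] ~ (c³/6)·n^{3(1−α)} = (4³/6)·n^{1.5} → ∞; triangles are abundant w.h.p.

E[X] ≈ 20385.38150; in regime p = Θ(1/n^{1/2}) E[X] diverges (above the triangle threshold p ~ 1/n).


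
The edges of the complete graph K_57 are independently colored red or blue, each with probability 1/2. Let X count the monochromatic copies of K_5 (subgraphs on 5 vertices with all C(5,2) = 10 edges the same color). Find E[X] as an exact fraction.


Let X = Σ_S X_S over the C(57, 5) = 4187106 subsets S of size 5, where X_S = 1 if the K_5 on S is monochromatic.
For a fixed S, the K_5 on S has C(5, 2) = 10 edges. P[all 10 edges red] = (1/2)^10, and likewise for blue, so P[monochromatic] = 2·(1/2)^10 = 2^{1 − 10} = 1/512.
By linearity: E[X] = C(57, 5) · 2^{1 − 10} = 4187106 · 1/512 = 2093553/256.
Numerically: E[X] ≈ 8177.9414.

E[X] = C(57,5)·2^(1−C(5,2)) = 2093553/256 ≈ 8177.9414.


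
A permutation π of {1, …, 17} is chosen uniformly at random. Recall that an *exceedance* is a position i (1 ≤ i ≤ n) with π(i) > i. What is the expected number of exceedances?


Write X = Σ_{i=1}^{17} X_i, where X_i = 1_{π(i) > i}.
For each fixed i, π(i) is uniform over {1, …, 17} (marginal of a uniform permutation), so P[π(i) > i] = (n − i)/n. Summing: Σ_{i=1}^{17} (n − i)/n = (0 + 1 + … + 16)/17 = 17(17 − 1)/(2·17) = (17 − 1)/2.
Hence E[X] = Σ_{i=1}^{17} (17 − i)/17 = 8 ≈ 8.000000.

E[X] = 8 = 8.000000.


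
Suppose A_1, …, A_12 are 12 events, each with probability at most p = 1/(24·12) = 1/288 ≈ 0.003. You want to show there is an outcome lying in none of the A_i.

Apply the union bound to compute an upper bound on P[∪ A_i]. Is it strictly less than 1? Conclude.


Union bound: P[∪_{i=1}^{12} A_i] ≤ Σ_i P[A_i] ≤ 12·p = 12·(1/288) = 1/24.
Numerically: 1/24 ≈ 0.042.
Is 1/24 < 1? YES.
Since P[∪ A_i] ≤ 1/24 < 1, the complement has P[∩ A_i^c] ≥ 1 − 1/24 = 23/24 > 0, so some outcome avoids every A_i.

12·p = 1/24 ≈ 0.042; existence CERTIFIED by the union bound.


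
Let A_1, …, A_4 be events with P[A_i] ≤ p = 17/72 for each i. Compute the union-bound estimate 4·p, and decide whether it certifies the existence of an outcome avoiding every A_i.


Union bound: P[∪_{i=1}^{4} A_i] ≤ Σ_i P[A_i] ≤ 4·p = 4·(17/72) = 17/18.
Numerically: 17/18 ≈ 0.9444444.
Is 17/18 < 1? YES.
Since P[∪ A_i] ≤ 17/18 < 1, the complement has P[∩ A_i^c] ≥ 1 − 17/18 = 1/18 > 0, so some outcome avoids every A_i.

4·p = 17/18 ≈ 0.9444444; existence CERTIFIED by the union bound.


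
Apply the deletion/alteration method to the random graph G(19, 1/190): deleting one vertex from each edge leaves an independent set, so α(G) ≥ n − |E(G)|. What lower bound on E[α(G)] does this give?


E[|E(G)|] = C(19, 2)·p = 171 · (1/190) = 9/10.
E[α(G)] ≥ n − E[|E(G)|] = 19 − 9/10 = 181/10.
Numerically: ≈ 18.100.
(This is only a lower bound; the true E[α(G)] may be larger.)

E[α(G)] ≥ 181/10 ≈ 18.100.


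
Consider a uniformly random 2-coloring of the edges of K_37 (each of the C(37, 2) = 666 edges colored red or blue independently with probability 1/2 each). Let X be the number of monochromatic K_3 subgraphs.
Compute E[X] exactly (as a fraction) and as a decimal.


Let X = Σ_S X_S over the C(37, 3) = 7770 subsets S of size 3, where X_S = 1 if the K_3 on S is monochromatic.
For a fixed S, the K_3 on S has C(3, 2) = 3 edges. P[all 3 edges red] = (1/2)^3, and likewise for blue, so P[monochromatic] = 2·(1/2)^3 = 2^{1 − 3} = 1/4.
By linearity: E[X] = C(37, 3) · 2^{1 − 3} = 7770 · 1/4 = 3885/2.
Numerically: E[X] ≈ 1942.500000.

E[X] = C(37,3)·2^(1−C(3,2)) = 3885/2 ≈ 1942.500000.


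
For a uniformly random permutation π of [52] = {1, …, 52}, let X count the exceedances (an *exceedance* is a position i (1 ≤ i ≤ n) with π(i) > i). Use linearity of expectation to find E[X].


Write X = Σ_{i=1}^{52} X_i, where X_i = 1_{π(i) > i}.
For each fixed i, π(i) is uniform over {1, …, 52} (marginal of a uniform permutation), so P[π(i) > i] = (n − i)/n. Summing: Σ_{i=1}^{52} (n − i)/n = (0 + 1 + … + 51)/52 = 52(52 − 1)/(2·52) = (52 − 1)/2.
Hence E[X] = Σ_{i=1}^{52} (52 − i)/52 = 51/2 ≈ 25.50000.

E[X] = 51/2 = 25.50000.


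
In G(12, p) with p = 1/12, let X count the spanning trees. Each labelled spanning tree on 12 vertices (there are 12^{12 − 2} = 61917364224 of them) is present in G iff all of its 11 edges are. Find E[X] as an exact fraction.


K_12 has 12^{12 − 2} = 61917364224 labelled spanning trees.
For each such spanning tree H, let X_H = 1 if all 11 edges of H are present in G. Then P[X_H = 1] = p^{11} = (1/12)^{11} = 1/743008370688.
Summing the indicators: E[X] = Σ_H E[X_H] = 61917364224 · p^{11} = 61917364224 · 1/743008370688 = 1/12.
Numerically: E[X] ≈ 0.0833333.

E[X] = 61917364224 · (1/12)^{11} = 1/12 ≈ 0.0833333.


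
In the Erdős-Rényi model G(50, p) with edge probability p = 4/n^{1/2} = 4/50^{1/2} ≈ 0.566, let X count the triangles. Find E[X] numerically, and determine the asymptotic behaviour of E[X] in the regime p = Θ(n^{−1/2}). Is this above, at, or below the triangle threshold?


Number of potential triangles: C(50, 3) = 19600.
Each occurs with probability p³ ≈ (0.566)³ ≈ 1.81019e-01.
By linearity: E[X] = C(50, 3)·p³ ≈ 19600 · 1.81019e-01 ≈ 3547.979.
Since α = 1/2 < 1, p = c/n^{1/2} ≫ 1/n is above the triangle threshold p ~ 1/n. Asymptotically E[X] ~ (c³/6)·n^{3(1−α)} = (4³/6)·n^{1.5} → ∞; triangles are abundant w.h.p.

E[X] ≈ 3547.979; in regime p = Θ(1/n^{1/2}) E[X] diverges (above the triangle threshold p ~ 1/n).


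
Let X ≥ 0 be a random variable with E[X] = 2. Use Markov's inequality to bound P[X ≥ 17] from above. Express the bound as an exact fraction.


μ = E[X] = 2, a = 17.
Markov: P[X ≥ 17] ≤ μ/a = (2)/17 = 2/17.
Numerically: ≈ 0.11765.
(Since a = 17 > μ = 2.00000, the bound 2/17 is < 1 and informative.)

P[X ≥ 17] ≤ 2/17 ≈ 0.11765.


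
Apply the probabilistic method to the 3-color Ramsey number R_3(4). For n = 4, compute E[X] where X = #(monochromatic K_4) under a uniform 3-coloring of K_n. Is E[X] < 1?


E[X] = C(4, 4) · 3^{1 − 6} = 1 · 3^{−5} = 1/243.
As a reduced fraction: E[X] = 1/243 ≈ 0.004115.
Is E[X] < 1? YES.
Since E[X] < 1, there exists a 3-coloring of K_{4} with no monochromatic K_4; hence R_3(4) > 4.

E[X] = 1/243 ≈ 0.004115; E[X] < 1, so R_3(4) > 4.


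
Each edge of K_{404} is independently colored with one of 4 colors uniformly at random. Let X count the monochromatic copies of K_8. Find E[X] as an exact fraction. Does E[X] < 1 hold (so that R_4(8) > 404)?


E[X] = C(404, 8) · 4^{1 − 28} = 16415071523485570 · 4^{−27} = 16415071523485570/18014398509481984.
As a reduced fraction: E[X] = 8207535761742785/9007199254740992 ≈ 0.911220.
Is E[X] < 1? YES.
Since E[X] < 1, there exists a 4-coloring of K_{404} with no monochromatic K_8; hence R_4(8) > 404.

E[X] = 8207535761742785/9007199254740992 ≈ 0.911220; E[X] < 1, so R_4(8) > 404.


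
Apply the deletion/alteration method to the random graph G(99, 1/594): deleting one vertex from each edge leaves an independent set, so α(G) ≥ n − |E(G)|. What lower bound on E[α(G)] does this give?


E[|E(G)|] = C(99, 2)·p = 4851 · (1/594) = 49/6.
E[α(G)] ≥ n − E[|E(G)|] = 99 − 49/6 = 545/6.
Numerically: ≈ 90.8333.
(This is only a lower bound; the true E[α(G)] may be larger.)

E[α(G)] ≥ 545/6 ≈ 90.8333.


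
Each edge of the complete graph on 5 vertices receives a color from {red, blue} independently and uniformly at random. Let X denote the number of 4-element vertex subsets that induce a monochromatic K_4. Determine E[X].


Let X = Σ_S X_S over the C(5, 4) = 5 subsets S of size 4, where X_S = 1 if the K_4 on S is monochromatic.
For a fixed S, the K_4 on S has C(4, 2) = 6 edges. P[all 6 edges red] = (1/2)^6, and likewise for blue, so P[monochromatic] = 2·(1/2)^6 = 2^{1 − 6} = 1/32.
By linearity: E[X] = C(5, 4) · 2^{1 − 6} = 5 · 1/32 = 5/32.
Numerically: E[X] ≈ 0.15625.

E[X] = C(5,4)·2^(1−C(4,2)) = 5/32 ≈ 0.15625.


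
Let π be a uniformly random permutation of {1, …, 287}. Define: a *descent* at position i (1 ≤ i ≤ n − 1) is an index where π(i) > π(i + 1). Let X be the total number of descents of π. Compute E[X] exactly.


Write X = Σ X_I over i = 1, …, 286, with X_I the indicator of one descent.
There are 286 indicators.
For each fixed i, the pair (π(i), π(i+1)) is a uniformly random ordered pair of distinct values from {1, …, 287}; by symmetry P[π(i) > π(i+1)] = 1/2.
By linearity: E[X] = 286 · (1/2) = (287 − 1) · (1/2) = 143 ≈ 143.000.

E[X] = 143 = 143.000.


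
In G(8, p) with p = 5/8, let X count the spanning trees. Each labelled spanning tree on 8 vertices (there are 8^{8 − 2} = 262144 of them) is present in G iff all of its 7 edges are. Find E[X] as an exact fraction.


K_8 has 8^{8 − 2} = 262144 labelled spanning trees.
For each such spanning tree H, let X_H = 1 if all 7 edges of H are present in G. Then P[X_H = 1] = p^{7} = (5/8)^{7} = 78125/2097152.
Summing the indicators: E[X] = Σ_H E[X_H] = 262144 · p^{7} = 262144 · 78125/2097152 = 78125/8.
Numerically: E[X] ≈ 9765.62.

E[X] = 262144 · (5/8)^{7} = 78125/8 ≈ 9765.62.


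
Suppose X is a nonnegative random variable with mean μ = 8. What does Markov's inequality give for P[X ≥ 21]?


μ = E[X] = 8, a = 21.
Markov: P[X ≥ 21] ≤ μ/a = (8)/21 = 8/21.
Numerically: ≈ 0.380952.
(Since a = 21 > μ = 8.000000, the bound 8/21 is < 1 and informative.)

P[X ≥ 21] ≤ 8/21 ≈ 0.380952.


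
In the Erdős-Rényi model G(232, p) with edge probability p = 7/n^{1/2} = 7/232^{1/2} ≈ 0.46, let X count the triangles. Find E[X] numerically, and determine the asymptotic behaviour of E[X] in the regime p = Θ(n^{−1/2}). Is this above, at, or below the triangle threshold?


Number of potential triangles: C(232, 3) = 2054360.
Each occurs with probability p³ ≈ (0.46)³ ≈ 9.70649e-02.
By linearity: E[X] = C(232, 3)·p³ ≈ 2054360 · 9.70649e-02 ≈ 199406.216.
Since α = 1/2 < 1, p = c/n^{1/2} ≫ 1/n is above the triangle threshold p ~ 1/n. Asymptotically E[X] ~ (c³/6)·n^{3(1−α)} = (7³/6)·n^{1.5} → ∞; triangles are abundant w.h.p.

E[X] ≈ 199406.216; in regime p = Θ(1/n^{1/2}) E[X] diverges (above the triangle threshold p ~ 1/n).


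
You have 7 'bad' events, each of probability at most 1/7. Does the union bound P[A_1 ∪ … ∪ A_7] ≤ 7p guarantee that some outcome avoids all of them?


Union bound: P[∪_{i=1}^{7} A_i] ≤ Σ_i P[A_i] ≤ 7·p = 7·(1/7) = 1.
Numerically: 1 ≈ 1.000.
Is 1 < 1? NO.
Since the bound 1 is ≥ 1, the union bound is uninformative here; it does NOT by itself certify existence.

7·p = 1 ≈ 1.000; existence NOT certified by the union bound.


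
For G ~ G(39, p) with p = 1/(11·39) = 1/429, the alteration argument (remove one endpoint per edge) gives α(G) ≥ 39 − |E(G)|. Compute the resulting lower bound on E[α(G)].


E[|E(G)|] = C(39, 2)·p = 741 · (1/429) = 19/11.
E[α(G)] ≥ n − E[|E(G)|] = 39 − 19/11 = 410/11.
Numerically: ≈ 37.27273.
(This is only a lower bound; the true E[α(G)] may be larger.)

E[α(G)] ≥ 410/11 ≈ 37.27273.


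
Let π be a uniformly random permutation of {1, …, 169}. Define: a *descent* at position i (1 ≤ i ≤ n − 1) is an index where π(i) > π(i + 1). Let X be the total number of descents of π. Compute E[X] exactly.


Write X = Σ X_I over i = 1, …, 168, with X_I the indicator of one descent.
There are 168 indicators.
For each fixed i, the pair (π(i), π(i+1)) is a uniformly random ordered pair of distinct values from {1, …, 169}; by symmetry P[π(i) > π(i+1)] = 1/2.
By linearity: E[X] = 168 · (1/2) = (169 − 1) · (1/2) = 84 ≈ 84.00000.

E[X] = 84 = 84.00000.


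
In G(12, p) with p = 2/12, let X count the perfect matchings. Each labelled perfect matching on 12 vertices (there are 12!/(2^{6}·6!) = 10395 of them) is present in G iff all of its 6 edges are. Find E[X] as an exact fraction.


K_12 has 12!/(2^{6}·6!) = 10395 labelled perfect matchings.
For each such perfect matching H, let X_H = 1 if all 6 edges of H are present in G. Then P[X_H = 1] = p^{6} = (1/6)^{6} = 1/46656.
Summing the indicators: E[X] = Σ_H E[X_H] = 10395 · p^{6} = 10395 · 1/46656 = 385/1728.
Numerically: E[X] ≈ 0.222801.

E[X] = 10395 · (1/6)^{6} = 385/1728 ≈ 0.222801.


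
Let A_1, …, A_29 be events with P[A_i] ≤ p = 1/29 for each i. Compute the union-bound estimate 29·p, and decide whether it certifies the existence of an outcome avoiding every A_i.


Union bound: P[∪_{i=1}^{29} A_i] ≤ Σ_i P[A_i] ≤ 29·p = 29·(1/29) = 1.
Numerically: 1 ≈ 1.000000.
Is 1 < 1? NO.
Since the bound 1 is ≥ 1, the union bound is uninformative here; it does NOT by itself certify existence.

29·p = 1 ≈ 1.000000; existence NOT certified by the union bound.


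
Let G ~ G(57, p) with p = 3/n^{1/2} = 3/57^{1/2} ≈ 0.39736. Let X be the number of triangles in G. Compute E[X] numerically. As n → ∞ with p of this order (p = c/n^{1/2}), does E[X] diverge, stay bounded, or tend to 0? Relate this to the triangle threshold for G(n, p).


Number of potential triangles: C(57, 3) = 29260.
Each occurs with probability p³ ≈ (0.39736)³ ≈ 6.2741006e-02.
By linearity: E[X] = C(57, 3)·p³ ≈ 29260 · 6.2741006e-02 ≈ 1835.80185.
Since α = 1/2 < 1, p = c/n^{1/2} ≫ 1/n is above the triangle threshold p ~ 1/n. Asymptotically E[X] ~ (c³/6)·n^{3(1−α)} = (3³/6)·n^{1.5} → ∞; triangles are abundant w.h.p.

E[X] ≈ 1835.80185; in regime p = Θ(1/n^{1/2}) E[X] diverges (above the triangle threshold p ~ 1/n).


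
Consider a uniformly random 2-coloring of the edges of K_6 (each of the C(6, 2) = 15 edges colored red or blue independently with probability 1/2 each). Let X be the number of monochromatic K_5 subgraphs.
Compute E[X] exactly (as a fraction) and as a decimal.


Let X = Σ_S X_S over the C(6, 5) = 6 subsets S of size 5, where X_S = 1 if the K_5 on S is monochromatic.
For a fixed S, the K_5 on S has C(5, 2) = 10 edges. P[all 10 edges red] = (1/2)^10, and likewise for blue, so P[monochromatic] = 2·(1/2)^10 = 2^{1 − 10} = 1/512.
Summing: E[X] = C(6, 5) · 2^{1 − 10} = 6 · 1/512 = 3/256.
Numerically: E[X] ≈ 0.012.

E[X] = C(6,5)·2^(1−C(5,2)) = 3/256 ≈ 0.012.


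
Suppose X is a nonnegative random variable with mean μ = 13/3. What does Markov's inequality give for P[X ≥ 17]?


μ = E[X] = 13/3, a = 17.
Markov: P[X ≥ 17] ≤ μ/a = (13/3)/17 = 13/51.
Numerically: ≈ 0.254902.
(Since a = 17 > μ = 4.333333, the bound 13/51 is < 1 and informative.)

P[X ≥ 17] ≤ 13/51 ≈ 0.254902.


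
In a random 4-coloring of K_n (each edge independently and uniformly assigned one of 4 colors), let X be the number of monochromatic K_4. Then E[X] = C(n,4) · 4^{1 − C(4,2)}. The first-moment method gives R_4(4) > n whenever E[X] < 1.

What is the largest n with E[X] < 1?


We need C(n, 4) · 4^{1 − 6} < 1, i.e. C(n, 4) < 4^{6 − 1} = 1024.
Check values of n near the boundary:
  n = 10: C(10, 4) = 210; 210 < 1024? YES
  n = 11: C(11, 4) = 330; 330 < 1024? YES
  n = 12: C(12, 4) = 495; 495 < 1024? YES
  n = 13: C(13, 4) = 715; 715 < 1024? YES
  n = 14: C(14, 4) = 1001; 1001 < 1024? YES
  n = 15: C(15, 4) = 1365; 1365 < 1024? NO
The largest n with C(n, 4) < 1024 is n = 14 (where E[X] = 1001/1024 ≈ 0.9775). Hence R_4(4) > 14, i.e. R_4(4) ≥ 15.

Largest n = 14; hence R_4(4) > 14.


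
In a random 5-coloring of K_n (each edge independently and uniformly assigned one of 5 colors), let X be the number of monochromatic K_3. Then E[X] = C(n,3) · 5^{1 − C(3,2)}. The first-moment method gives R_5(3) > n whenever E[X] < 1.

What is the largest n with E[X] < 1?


We need C(n, 3) · 5^{1 − 3} < 1, i.e. C(n, 3) < 5^{3 − 1} = 25.
Check values of n near the boundary:
  n = 3: C(3, 3) = 1; 1 < 25? YES
  n = 4: C(4, 3) = 4; 4 < 25? YES
  n = 5: C(5, 3) = 10; 10 < 25? YES
  n = 6: C(6, 3) = 20; 20 < 25? YES
  n = 7: C(7, 3) = 35; 35 < 25? NO
The largest n with C(n, 3) < 25 is n = 6 (where E[X] = 4/5 ≈ 0.8000000). Hence R_5(3) > 6, i.e. R_5(3) ≥ 7.

Largest n = 6; hence R_5(3) > 6.


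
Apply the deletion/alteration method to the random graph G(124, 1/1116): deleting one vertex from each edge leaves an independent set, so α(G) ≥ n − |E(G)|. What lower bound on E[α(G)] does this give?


E[|E(G)|] = C(124, 2)·p = 7626 · (1/1116) = 41/6.
E[α(G)] ≥ n − E[|E(G)|] = 124 − 41/6 = 703/6.
Numerically: ≈ 117.166667.
(This is only a lower bound; the true E[α(G)] may be larger.)

E[α(G)] ≥ 703/6 ≈ 117.166667.


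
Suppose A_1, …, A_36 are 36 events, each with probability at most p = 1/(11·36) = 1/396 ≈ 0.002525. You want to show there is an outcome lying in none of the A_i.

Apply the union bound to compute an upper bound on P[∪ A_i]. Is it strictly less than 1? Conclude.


Union bound: P[∪_{i=1}^{36} A_i] ≤ Σ_i P[A_i] ≤ 36·p = 36·(1/396) = 1/11.
Numerically: 1/11 ≈ 0.090909.
Is 1/11 < 1? YES.
Since P[∪ A_i] ≤ 1/11 < 1, the complement has P[∩ A_i^c] ≥ 1 − 1/11 = 10/11 > 0, so some outcome avoids every A_i.

36·p = 1/11 ≈ 0.090909; existence CERTIFIED by the union bound.


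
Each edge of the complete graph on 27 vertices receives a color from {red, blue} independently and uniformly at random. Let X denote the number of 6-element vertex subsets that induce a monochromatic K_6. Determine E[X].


Let X = Σ_S X_S over the C(27, 6) = 296010 subsets S of size 6, where X_S = 1 if the K_6 on S is monochromatic.
For a fixed S, the K_6 on S has C(6, 2) = 15 edges. P[all 15 edges red] = (1/2)^15, and likewise for blue, so P[monochromatic] = 2·(1/2)^15 = 2^{1 − 15} = 1/16384.
Summing: E[X] = C(27, 6) · 2^{1 − 15} = 296010 · 1/16384 = 148005/8192.
Numerically: E[X] ≈ 18.0670.

E[X] = C(27,6)·2^(1−C(6,2)) = 148005/8192 ≈ 18.0670.


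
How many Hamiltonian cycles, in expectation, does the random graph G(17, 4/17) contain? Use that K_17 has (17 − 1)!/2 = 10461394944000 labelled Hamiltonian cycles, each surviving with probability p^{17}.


K_17 has (17 − 1)!/2 = 10461394944000 labelled Hamiltonian cycles.
For each such Hamiltonian cycle H, let X_H = 1 if all 17 edges of H are present in G. Then P[X_H = 1] = p^{17} = (4/17)^{17} = 17179869184/827240261886336764177.
Summing the indicators: E[X] = Σ_H E[X_H] = 10461394944000 · p^{17} = 10461394944000 · 17179869184/827240261886336764177 = 179725396620079005696000/827240261886336764177.
Numerically: E[X] ≈ 217.3.

E[X] = 10461394944000 · (4/17)^{17} = 179725396620079005696000/827240261886336764177 ≈ 217.3.


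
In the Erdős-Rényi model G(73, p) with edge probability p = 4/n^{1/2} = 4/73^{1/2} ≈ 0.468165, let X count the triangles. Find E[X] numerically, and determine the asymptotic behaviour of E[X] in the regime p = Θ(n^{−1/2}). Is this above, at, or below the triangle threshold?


Number of potential triangles: C(73, 3) = 62196.
Each occurs with probability p³ ≈ (0.468165)³ ≈ 1.02611417e-01.
By linearity: E[X] = C(73, 3)·p³ ≈ 62196 · 1.02611417e-01 ≈ 6382.019674.
Since α = 1/2 < 1, p = c/n^{1/2} ≫ 1/n is above the triangle threshold p ~ 1/n. Asymptotically E[X] ~ (c³/6)·n^{3(1−α)} = (4³/6)·n^{1.5} → ∞; triangles are abundant w.h.p.

E[X] ≈ 6382.019674; in regime p = Θ(1/n^{1/2}) E[X] diverges (above the triangle threshold p ~ 1/n).


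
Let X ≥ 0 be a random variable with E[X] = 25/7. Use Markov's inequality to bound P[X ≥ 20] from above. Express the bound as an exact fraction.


μ = E[X] = 25/7, a = 20.
Markov: P[X ≥ 20] ≤ μ/a = (25/7)/20 = 5/28.
Numerically: ≈ 0.179.
(Since a = 20 > μ = 3.571, the bound 5/28 is < 1 and informative.)

P[X ≥ 20] ≤ 5/28 ≈ 0.179.


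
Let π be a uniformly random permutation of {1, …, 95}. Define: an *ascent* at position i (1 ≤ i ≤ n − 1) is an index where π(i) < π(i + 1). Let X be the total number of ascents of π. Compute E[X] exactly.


Write X = Σ X_I over i = 1, …, 94, with X_I the indicator of one ascent.
There are 94 indicators.
For each fixed i, the pair (π(i), π(i+1)) is a uniformly random ordered pair of distinct values from {1, …, 95}; by symmetry P[π(i) < π(i+1)] = 1/2.
By linearity: E[X] = 94 · (1/2) = (95 − 1) · (1/2) = 47 ≈ 47.0000.

E[X] = 47 = 47.0000.


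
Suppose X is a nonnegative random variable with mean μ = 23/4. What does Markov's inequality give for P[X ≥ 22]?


μ = E[X] = 23/4, a = 22.
Markov: P[X ≥ 22] ≤ μ/a = (23/4)/22 = 23/88.
Numerically: ≈ 0.2614.
(Since a = 22 > μ = 5.7500, the bound 23/88 is < 1 and informative.)

P[X ≥ 22] ≤ 23/88 ≈ 0.2614.


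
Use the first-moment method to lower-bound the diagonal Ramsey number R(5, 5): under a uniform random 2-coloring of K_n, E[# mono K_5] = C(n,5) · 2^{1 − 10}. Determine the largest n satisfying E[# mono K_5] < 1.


We need C(n, 5) · 2^{1 − 10} < 1, i.e. C(n, 5) < 2^{10 − 1} = 512.
Check values of n near the boundary:
  n = 7: C(7, 5) = 21; 21 < 512? YES
  n = 8: C(8, 5) = 56; 56 < 512? YES
  n = 9: C(9, 5) = 126; 126 < 512? YES
  n = 10: C(10, 5) = 252; 252 < 512? YES
  n = 11: C(11, 5) = 462; 462 < 512? YES
  n = 12: C(12, 5) = 792; 792 < 512? NO
  n = 13: C(13, 5) = 1287; 1287 < 512? NO
  n = 14: C(14, 5) = 2002; 2002 < 512? NO
The largest n with C(n, 5) < 512 is n = 11 (where E[X] = 231/256 ≈ 0.90234). Hence R(5, 5) > 11, i.e. R(5, 5) ≥ 12.

Largest n = 11; hence R(5, 5) > 11.


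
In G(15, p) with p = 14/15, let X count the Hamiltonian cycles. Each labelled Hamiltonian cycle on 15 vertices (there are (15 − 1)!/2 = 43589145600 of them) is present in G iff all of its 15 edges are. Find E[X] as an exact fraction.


K_15 has (15 − 1)!/2 = 43589145600 labelled Hamiltonian cycles.
For each such Hamiltonian cycle H, let X_H = 1 if all 15 edges of H are present in G. Then P[X_H = 1] = p^{15} = (14/15)^{15} = 155568095557812224/437893890380859375.
By linearity: E[X] = Σ_H E[X_H] = 43589145600 · p^{15} = 43589145600 · 155568095557812224/437893890380859375 = 1116227221067356419653632/72081298828125.
Numerically: E[X] ≈ 1.549e+10.

E[X] = 43589145600 · (14/15)^{15} = 1116227221067356419653632/72081298828125 ≈ 1.549e+10.


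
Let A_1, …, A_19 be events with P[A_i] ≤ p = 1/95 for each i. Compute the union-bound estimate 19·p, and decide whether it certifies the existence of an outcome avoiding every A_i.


Union bound: P[∪_{i=1}^{19} A_i] ≤ Σ_i P[A_i] ≤ 19·p = 19·(1/95) = 1/5.
Numerically: 1/5 ≈ 0.2000.
Is 1/5 < 1? YES.
Since P[∪ A_i] ≤ 1/5 < 1, the complement has P[∩ A_i^c] ≥ 1 − 1/5 = 4/5 > 0, so some outcome avoids every A_i.

19·p = 1/5 ≈ 0.2000; existence CERTIFIED by the union bound.


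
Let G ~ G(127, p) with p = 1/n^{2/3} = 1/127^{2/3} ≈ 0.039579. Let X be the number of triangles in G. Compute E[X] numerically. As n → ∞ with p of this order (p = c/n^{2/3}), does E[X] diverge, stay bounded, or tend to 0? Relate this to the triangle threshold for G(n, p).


Number of potential triangles: C(127, 3) = 333375.
Each occurs with probability p³ ≈ (0.039579)³ ≈ 6.2000124e-05.
By linearity: E[X] = C(127, 3)·p³ ≈ 333375 · 6.2000124e-05 ≈ 20.66929.
Since α = 2/3 < 1, p = c/n^{2/3} ≫ 1/n is above the triangle threshold p ~ 1/n. Asymptotically E[X] ~ (c³/6)·n^{3(1−α)} = (1³/6)·n^{1} → ∞; triangles are abundant w.h.p.

E[X] ≈ 20.66929; in regime p = Θ(1/n^{2/3}) E[X] diverges (above the triangle threshold p ~ 1/n).


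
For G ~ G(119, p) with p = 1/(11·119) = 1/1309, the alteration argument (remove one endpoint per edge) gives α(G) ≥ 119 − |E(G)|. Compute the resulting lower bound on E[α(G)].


E[|E(G)|] = C(119, 2)·p = 7021 · (1/1309) = 59/11.
E[α(G)] ≥ n − E[|E(G)|] = 119 − 59/11 = 1250/11.
Numerically: ≈ 113.6364.
(This is only a lower bound; the true E[α(G)] may be larger.)

E[α(G)] ≥ 1250/11 ≈ 113.6364.


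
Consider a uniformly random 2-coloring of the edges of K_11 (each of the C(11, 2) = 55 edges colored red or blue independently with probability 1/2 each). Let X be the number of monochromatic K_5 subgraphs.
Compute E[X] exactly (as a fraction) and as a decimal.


Let X = Σ_S X_S over the C(11, 5) = 462 subsets S of size 5, where X_S = 1 if the K_5 on S is monochromatic.
For a fixed S, the K_5 on S has C(5, 2) = 10 edges. P[all 10 edges red] = (1/2)^10, and likewise for blue, so P[monochromatic] = 2·(1/2)^10 = 2^{1 − 10} = 1/512.
By linearity of expectation: E[X] = C(11, 5) · 2^{1 − 10} = 462 · 1/512 = 231/256.
Numerically: E[X] ≈ 0.902.

E[X] = C(11,5)·2^(1−C(5,2)) = 231/256 ≈ 0.902.


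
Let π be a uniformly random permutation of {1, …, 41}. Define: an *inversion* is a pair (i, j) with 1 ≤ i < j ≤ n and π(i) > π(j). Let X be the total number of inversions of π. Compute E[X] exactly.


Write X = Σ X_I over the C(41, 2) = 820 pairs i < j, with X_I the indicator of one inversion.
There are 820 indicators.
For each fixed pair i < j, the values π(i) and π(j) are two distinct elements of {1, …, 41} in uniformly random order; by symmetry P[π(i) > π(j)] = 1/2.
By linearity: E[X] = 820 · (1/2) = C(41, 2) · (1/2) = 820/2 = 410 ≈ 410.00000.

E[X] = 410 = 410.00000.


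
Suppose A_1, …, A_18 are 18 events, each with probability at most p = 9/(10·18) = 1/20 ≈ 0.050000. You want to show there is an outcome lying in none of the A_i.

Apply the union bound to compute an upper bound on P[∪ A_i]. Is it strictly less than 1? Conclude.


Union bound: P[∪_{i=1}^{18} A_i] ≤ Σ_i P[A_i] ≤ 18·p = 18·(1/20) = 9/10.
Numerically: 9/10 ≈ 0.900000.
Is 9/10 < 1? YES.
Since P[∪ A_i] ≤ 9/10 < 1, the complement has P[∩ A_i^c] ≥ 1 − 9/10 = 1/10 > 0, so some outcome avoids every A_i.

18·p = 9/10 ≈ 0.900000; existence CERTIFIED by the union bound.


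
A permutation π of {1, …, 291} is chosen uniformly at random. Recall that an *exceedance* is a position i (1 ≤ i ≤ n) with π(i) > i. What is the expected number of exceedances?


Write X = Σ_{i=1}^{291} X_i, where X_i = 1_{π(i) > i}.
For each fixed i, π(i) is uniform over {1, …, 291} (marginal of a uniform permutation), so P[π(i) > i] = (n − i)/n. Summing: Σ_{i=1}^{291} (n − i)/n = (0 + 1 + … + 290)/291 = 291(291 − 1)/(2·291) = (291 − 1)/2.
Hence E[X] = Σ_{i=1}^{291} (291 − i)/291 = 145 ≈ 145.00000.

E[X] = 145 = 145.00000.


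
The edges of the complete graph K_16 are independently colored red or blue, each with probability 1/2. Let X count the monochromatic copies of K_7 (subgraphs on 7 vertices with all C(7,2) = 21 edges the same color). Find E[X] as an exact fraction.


Let X = Σ_S X_S over the C(16, 7) = 11440 subsets S of size 7, where X_S = 1 if the K_7 on S is monochromatic.
For a fixed S, the K_7 on S has C(7, 2) = 21 edges. P[all 21 edges red] = (1/2)^21, and likewise for blue, so P[monochromatic] = 2·(1/2)^21 = 2^{1 − 21} = 1/1048576.
By linearity of expectation: E[X] = C(16, 7) · 2^{1 − 21} = 11440 · 1/1048576 = 715/65536.
Numerically: E[X] ≈ 0.0109.

E[X] = C(16,7)·2^(1−C(7,2)) = 715/65536 ≈ 0.0109.


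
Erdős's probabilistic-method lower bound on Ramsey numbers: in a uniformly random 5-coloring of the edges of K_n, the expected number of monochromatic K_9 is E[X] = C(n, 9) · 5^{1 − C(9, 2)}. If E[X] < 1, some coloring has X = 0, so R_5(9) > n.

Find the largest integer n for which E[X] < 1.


We need C(n, 9) · 5^{1 − 36} < 1, i.e. C(n, 9) < 5^{36 − 1} = 2910383045673370361328125.
Check values of n near the boundary:
  n = 2165: C(2165, 9) = 2832220612024886803272630; 2832220612024886803272630 < 2910383045673370361328125? YES
  n = 2166: C(2166, 9) = 2844037944203015677277940; 2844037944203015677277940 < 2910383045673370361328125? YES
  n = 2167: C(2167, 9) = 2855899084841489792706810; 2855899084841489792706810 < 2910383045673370361328125? YES
  n = 2168: C(2168, 9) = 2867804175977929537095120; 2867804175977929537095120 < 2910383045673370361328125? YES
  n = 2169: C(2169, 9) = 2879753360044504243499683; 2879753360044504243499683 < 2910383045673370361328125? YES
  n = 2170: C(2170, 9) = 2891746779868845075610510; 2891746779868845075610510 < 2910383045673370361328125? YES
  n = 2171: C(2171, 9) = 2903784578674959601827205; 2903784578674959601827205 < 2910383045673370361328125? YES
  n = 2172: C(2172, 9) = 2915866900084148060642020; 2915866900084148060642020 < 2910383045673370361328125? NO
  n = 2173: C(2173, 9) = 2927993888115921319674265; 2927993888115921319674265 < 2910383045673370361328125? NO
The largest n with C(n, 9) < 2910383045673370361328125 is n = 2171 (where E[X] = 580756915734991920365441/582076609134674072265625 ≈ 0.997733). Hence R_5(9) > 2171, i.e. R_5(9) ≥ 2172.

Largest n = 2171; hence R_5(9) > 2171.


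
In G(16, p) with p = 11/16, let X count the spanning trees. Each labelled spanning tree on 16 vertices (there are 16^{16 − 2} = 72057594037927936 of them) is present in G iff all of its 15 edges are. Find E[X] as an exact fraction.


K_16 has 16^{16 − 2} = 72057594037927936 labelled spanning trees.
For each such spanning tree H, let X_H = 1 if all 15 edges of H are present in G. Then P[X_H = 1] = p^{15} = (11/16)^{15} = 4177248169415651/1152921504606846976.
Summing the indicators: E[X] = Σ_H E[X_H] = 72057594037927936 · p^{15} = 72057594037927936 · 4177248169415651/1152921504606846976 = 4177248169415651/16.
Numerically: E[X] ≈ 2.611e+14.

E[X] = 72057594037927936 · (11/16)^{15} = 4177248169415651/16 ≈ 2.611e+14.


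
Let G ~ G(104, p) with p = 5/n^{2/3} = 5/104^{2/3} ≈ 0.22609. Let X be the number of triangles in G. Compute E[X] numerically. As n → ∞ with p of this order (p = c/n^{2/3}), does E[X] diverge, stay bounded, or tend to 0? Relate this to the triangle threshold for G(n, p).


Number of potential triangles: C(104, 3) = 182104.
Each occurs with probability p³ ≈ (0.22609)³ ≈ 1.1556953e-02.
By linearity: E[X] = C(104, 3)·p³ ≈ 182104 · 1.1556953e-02 ≈ 2104.56731.
Since α = 2/3 < 1, p = c/n^{2/3} ≫ 1/n is above the triangle threshold p ~ 1/n. Asymptotically E[X] ~ (c³/6)·n^{3(1−α)} = (5³/6)·n^{1} → ∞; triangles are abundant w.h.p.

E[X] ≈ 2104.56731; in regime p = Θ(1/n^{2/3}) E[X] diverges (above the triangle threshold p ~ 1/n).


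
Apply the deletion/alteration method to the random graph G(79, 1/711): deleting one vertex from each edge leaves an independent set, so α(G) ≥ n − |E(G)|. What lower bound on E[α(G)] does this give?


E[|E(G)|] = C(79, 2)·p = 3081 · (1/711) = 13/3.
E[α(G)] ≥ n − E[|E(G)|] = 79 − 13/3 = 224/3.
Numerically: ≈ 74.667.
(This is only a lower bound; the true E[α(G)] may be larger.)

E[α(G)] ≥ 224/3 ≈ 74.667.


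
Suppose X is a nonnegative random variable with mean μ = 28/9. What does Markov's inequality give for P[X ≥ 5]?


μ = E[X] = 28/9, a = 5.
Markov: P[X ≥ 5] ≤ μ/a = (28/9)/5 = 28/45.
Numerically: ≈ 0.6222.
(Since a = 5 > μ = 3.1111, the bound 28/45 is < 1 and informative.)

P[X ≥ 5] ≤ 28/45 ≈ 0.6222.


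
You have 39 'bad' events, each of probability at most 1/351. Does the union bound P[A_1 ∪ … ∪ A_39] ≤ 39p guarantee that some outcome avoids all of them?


Union bound: P[∪_{i=1}^{39} A_i] ≤ Σ_i P[A_i] ≤ 39·p = 39·(1/351) = 1/9.
Numerically: 1/9 ≈ 0.11111.
Is 1/9 < 1? YES.
Since P[∪ A_i] ≤ 1/9 < 1, the complement has P[∩ A_i^c] ≥ 1 − 1/9 = 8/9 > 0, so some outcome avoids every A_i.

39·p = 1/9 ≈ 0.11111; existence CERTIFIED by the union bound.


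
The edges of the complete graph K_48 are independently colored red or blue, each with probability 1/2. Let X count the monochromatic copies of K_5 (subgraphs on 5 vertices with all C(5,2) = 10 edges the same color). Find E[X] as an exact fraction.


Let X = Σ_S X_S over the C(48, 5) = 1712304 subsets S of size 5, where X_S = 1 if the K_5 on S is monochromatic.
For a fixed S, the K_5 on S has C(5, 2) = 10 edges. P[all 10 edges red] = (1/2)^10, and likewise for blue, so P[monochromatic] = 2·(1/2)^10 = 2^{1 − 10} = 1/512.
Summing: E[X] = C(48, 5) · 2^{1 − 10} = 1712304 · 1/512 = 107019/32.
Numerically: E[X] ≈ 3344.344.

E[X] = C(48,5)·2^(1−C(5,2)) = 107019/32 ≈ 3344.344.


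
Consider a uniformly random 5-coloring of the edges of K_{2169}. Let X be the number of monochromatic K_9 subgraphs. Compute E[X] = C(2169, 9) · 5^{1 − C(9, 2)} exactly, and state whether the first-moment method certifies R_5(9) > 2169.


E[X] = C(2169, 9) · 5^{1 − 36} = 2879753360044504243499683 · 5^{−35} = 2879753360044504243499683/2910383045673370361328125.
As a reduced fraction: E[X] = 2879753360044504243499683/2910383045673370361328125 ≈ 0.989.
Is E[X] < 1? YES.
Since E[X] < 1, there exists a 5-coloring of K_{2169} with no monochromatic K_9; hence R_5(9) > 2169.

E[X] = 2879753360044504243499683/2910383045673370361328125 ≈ 0.989; E[X] < 1, so R_5(9) > 2169.


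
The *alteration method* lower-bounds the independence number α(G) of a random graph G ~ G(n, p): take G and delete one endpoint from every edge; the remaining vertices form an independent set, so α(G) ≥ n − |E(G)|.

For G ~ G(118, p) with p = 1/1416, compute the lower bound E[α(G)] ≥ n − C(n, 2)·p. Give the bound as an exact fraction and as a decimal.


E[|E(G)|] = C(118, 2)·p = 6903 · (1/1416) = 39/8.
E[α(G)] ≥ n − E[|E(G)|] = 118 − 39/8 = 905/8.
Numerically: ≈ 113.125.
(This is only a lower bound; the true E[α(G)] may be larger.)

E[α(G)] ≥ 905/8 ≈ 113.125.


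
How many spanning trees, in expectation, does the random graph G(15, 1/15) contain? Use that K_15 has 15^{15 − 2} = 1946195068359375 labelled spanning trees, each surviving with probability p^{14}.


K_15 has 15^{15 − 2} = 1946195068359375 labelled spanning trees.
For each such spanning tree H, let X_H = 1 if all 14 edges of H are present in G. Then P[X_H = 1] = p^{14} = (1/15)^{14} = 1/29192926025390625.
By linearity: E[X] = Σ_H E[X_H] = 1946195068359375 · p^{14} = 1946195068359375 · 1/29192926025390625 = 1/15.
Numerically: E[X] ≈ 0.066667.

E[X] = 1946195068359375 · (1/15)^{14} = 1/15 ≈ 0.066667.


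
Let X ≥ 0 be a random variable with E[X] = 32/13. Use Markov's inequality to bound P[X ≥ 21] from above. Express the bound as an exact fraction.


μ = E[X] = 32/13, a = 21.
Markov: P[X ≥ 21] ≤ μ/a = (32/13)/21 = 32/273.
Numerically: ≈ 0.1172.
(Since a = 21 > μ = 2.4615, the bound 32/273 is < 1 and informative.)

P[X ≥ 21] ≤ 32/273 ≈ 0.1172.


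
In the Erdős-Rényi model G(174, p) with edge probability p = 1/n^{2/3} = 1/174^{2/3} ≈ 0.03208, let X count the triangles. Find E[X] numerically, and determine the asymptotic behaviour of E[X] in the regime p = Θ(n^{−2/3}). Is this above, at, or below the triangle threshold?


Number of potential triangles: C(174, 3) = 862924.
Each occurs with probability p³ ≈ (0.03208)³ ≈ 3.302946e-05.
By linearity: E[X] = C(174, 3)·p³ ≈ 862924 · 3.302946e-05 ≈ 28.5019.
Since α = 2/3 < 1, p = c/n^{2/3} ≫ 1/n is above the triangle threshold p ~ 1/n. Asymptotically E[X] ~ (c³/6)·n^{3(1−α)} = (1³/6)·n^{1} → ∞; triangles are abundant w.h.p.

E[X] ≈ 28.5019; in regime p = Θ(1/n^{2/3}) E[X] diverges (above the triangle threshold p ~ 1/n).


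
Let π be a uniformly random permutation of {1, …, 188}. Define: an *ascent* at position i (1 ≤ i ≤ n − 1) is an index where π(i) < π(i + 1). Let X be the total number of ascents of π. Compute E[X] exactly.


Write X = Σ X_I over i = 1, …, 187, with X_I the indicator of one ascent.
There are 187 indicators.
For each fixed i, the pair (π(i), π(i+1)) is a uniformly random ordered pair of distinct values from {1, …, 188}; by symmetry P[π(i) < π(i+1)] = 1/2.
By linearity: E[X] = 187 · (1/2) = (188 − 1) · (1/2) = 187/2 ≈ 93.5000.

E[X] = 187/2 = 93.5000.


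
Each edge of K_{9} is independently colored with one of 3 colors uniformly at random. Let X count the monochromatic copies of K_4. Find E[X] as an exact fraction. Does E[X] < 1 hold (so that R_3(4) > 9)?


E[X] = C(9, 4) · 3^{1 − 6} = 126 · 3^{−5} = 126/243.
As a reduced fraction: E[X] = 14/27 ≈ 0.518519.
Is E[X] < 1? YES.
Since E[X] < 1, there exists a 3-coloring of K_{9} with no monochromatic K_4; hence R_3(4) > 9.

E[X] = 14/27 ≈ 0.518519; E[X] < 1, so R_3(4) > 9.


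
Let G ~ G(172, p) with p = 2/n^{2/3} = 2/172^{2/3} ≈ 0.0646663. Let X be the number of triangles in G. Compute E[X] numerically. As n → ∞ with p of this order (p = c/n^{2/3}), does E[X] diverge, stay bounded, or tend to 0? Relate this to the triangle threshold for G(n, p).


Number of potential triangles: C(172, 3) = 833340.
Each occurs with probability p³ ≈ (0.0646663)³ ≈ 2.70416441e-04.
By linearity: E[X] = C(172, 3)·p³ ≈ 833340 · 2.70416441e-04 ≈ 225.348837.
Since α = 2/3 < 1, p = c/n^{2/3} ≫ 1/n is above the triangle threshold p ~ 1/n. Asymptotically E[X] ~ (c³/6)·n^{3(1−α)} = (2³/6)·n^{1} → ∞; triangles are abundant w.h.p.

E[X] ≈ 225.348837; in regime p = Θ(1/n^{2/3}) E[X] diverges (above the triangle threshold p ~ 1/n).


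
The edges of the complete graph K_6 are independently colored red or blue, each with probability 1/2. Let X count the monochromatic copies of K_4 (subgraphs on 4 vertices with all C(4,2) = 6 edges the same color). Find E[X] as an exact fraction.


Let X = Σ_S X_S over the C(6, 4) = 15 subsets S of size 4, where X_S = 1 if the K_4 on S is monochromatic.
For a fixed S, the K_4 on S has C(4, 2) = 6 edges. P[all 6 edges red] = (1/2)^6, and likewise for blue, so P[monochromatic] = 2·(1/2)^6 = 2^{1 − 6} = 1/32.
Summing: E[X] = C(6, 4) · 2^{1 − 6} = 15 · 1/32 = 15/32.
Numerically: E[X] ≈ 0.469.

E[X] = C(6,4)·2^(1−C(4,2)) = 15/32 ≈ 0.469.


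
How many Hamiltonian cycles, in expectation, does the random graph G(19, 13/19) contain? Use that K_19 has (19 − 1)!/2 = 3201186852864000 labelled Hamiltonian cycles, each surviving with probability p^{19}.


K_19 has (19 − 1)!/2 = 3201186852864000 labelled Hamiltonian cycles.
For each such Hamiltonian cycle H, let X_H = 1 if all 19 edges of H are present in G. Then P[X_H = 1] = p^{19} = (13/19)^{19} = 1461920290375446110677/1978419655660313589123979.
By linearity of expectation: E[X] = Σ_H E[X_H] = 3201186852864000 · p^{19} = 3201186852864000 · 1461920290375446110677/1978419655660313589123979 = 4679880013484999364018134658428928000/1978419655660313589123979.
Numerically: E[X] ≈ 2.365e+12.

E[X] = 3201186852864000 · (13/19)^{19} = 4679880013484999364018134658428928000/1978419655660313589123979 ≈ 2.365e+12.


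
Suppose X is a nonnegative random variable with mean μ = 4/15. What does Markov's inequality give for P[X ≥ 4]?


μ = E[X] = 4/15, a = 4.
Markov: P[X ≥ 4] ≤ μ/a = (4/15)/4 = 1/15.
Numerically: ≈ 0.06667.
(Since a = 4 > μ = 0.26667, the bound 1/15 is < 1 and informative.)

P[X ≥ 4] ≤ 1/15 ≈ 0.06667.


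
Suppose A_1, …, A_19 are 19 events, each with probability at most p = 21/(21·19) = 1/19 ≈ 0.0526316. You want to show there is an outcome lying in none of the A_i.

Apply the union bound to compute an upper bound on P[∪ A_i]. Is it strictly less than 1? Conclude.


Union bound: P[∪_{i=1}^{19} A_i] ≤ Σ_i P[A_i] ≤ 19·p = 19·(1/19) = 1.
Numerically: 1 ≈ 1.0000000.
Is 1 < 1? NO.
Since the bound 1 is ≥ 1, the union bound is uninformative here; it does NOT by itself certify existence.

19·p = 1 ≈ 1.0000000; existence NOT certified by the union bound.
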